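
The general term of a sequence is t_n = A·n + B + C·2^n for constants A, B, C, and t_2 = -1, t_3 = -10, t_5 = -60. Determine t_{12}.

-8195

At n = 2, 3, 5: 2A + B + 4C = -1; 3A + B + 8C = -10; 5A + B + 32C = -60.
Subtracting the first from the second: A + 4C = -9.
Subtracting the second from the third: 2A + 24C = -50.
Solving: C = -2, A = -1, then B = 9.
Therefore t_{12} = -12 + 9 + (-2)·4096 = -8195.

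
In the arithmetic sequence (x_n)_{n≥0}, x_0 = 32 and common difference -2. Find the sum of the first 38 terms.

-190

x_n = 32 + (n - 0)·(-2).
x_{37} = -42; S = 38·(32 + (-42))/2 = -190.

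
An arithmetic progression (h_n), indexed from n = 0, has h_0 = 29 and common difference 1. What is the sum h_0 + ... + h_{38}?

1872

h_n = 29 + (n - 0)·1.
h_{38} = 67; S = 39·(29 + 67)/2 = 1872.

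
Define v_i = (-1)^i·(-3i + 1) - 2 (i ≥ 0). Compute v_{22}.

(-1)^22 = 1; -3i + 1 at i=22 is -65; so v_{22} = -67.

-67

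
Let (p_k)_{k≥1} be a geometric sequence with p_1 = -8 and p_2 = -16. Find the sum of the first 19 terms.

-4194296

Common ratio r = 2.
p_k = (-8)·2^(k-1).
S = (-8)·(2^19 - 1)/(2 - 1) = (-8)·(524288 - 1)/(1) = -4194296.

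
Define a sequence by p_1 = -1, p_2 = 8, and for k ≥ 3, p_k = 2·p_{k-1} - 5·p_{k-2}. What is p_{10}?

Compute successive terms:
p_3 = 21, p_4 = 2, p_5 = -101, p_6 = -212, p_7 = 81, p_8 = 1222, p_9 = 2039, p_{10} = -2032.

-2032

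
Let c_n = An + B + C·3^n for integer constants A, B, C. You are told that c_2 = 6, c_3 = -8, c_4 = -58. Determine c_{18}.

-387420410

Plug in n = 2, 3, 4: 2A + B + 9C = 6; 3A + B + 27C = -8; 4A + B + 81C = -58.
Subtracting the first from the second: A + 18C = -14.
Subtracting the second from the third: A + 54C = -50.
Solving: C = -1, A = 4, then B = 7.
Therefore c_{18} = 72 + 7 + (-1)·387420489 = -387420410.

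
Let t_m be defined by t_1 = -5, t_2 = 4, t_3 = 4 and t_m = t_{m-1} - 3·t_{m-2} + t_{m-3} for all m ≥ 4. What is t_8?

-15

Iterate the recurrence:
t_4 = -13; t_5 = -21; t_6 = 22; t_7 = 72; t_8 = -15.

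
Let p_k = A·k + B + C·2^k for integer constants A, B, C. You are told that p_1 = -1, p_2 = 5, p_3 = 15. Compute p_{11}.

4111

Plug in k = 1, 2, 3: A + B + 2C = -1; 2A + B + 4C = 5; 3A + B + 8C = 15.
Subtracting the first from the second: A + 2C = 6.
Subtracting the second from the third: A + 4C = 10.
Solving: C = 2, A = 2, then B = -7.
Therefore p_{11} = 22 + (-7) + 2·2048 = 4111.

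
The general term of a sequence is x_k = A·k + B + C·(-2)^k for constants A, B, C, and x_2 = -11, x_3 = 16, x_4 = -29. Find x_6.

-119

At k = 2, 3, 4: 2A + B + 4C = -11; 3A + B - 8C = 16; 4A + B + 16C = -29.
Subtracting the first from the second: A - 12C = 27.
Subtracting the second from the third: A + 24C = -45.
Solving: C = -2, A = 3, then B = -9.
Hence x_6 = 3·6 + (-9) + (-2)·64 = -119.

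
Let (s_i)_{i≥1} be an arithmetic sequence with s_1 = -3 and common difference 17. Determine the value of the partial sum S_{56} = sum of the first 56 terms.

s_i = -3 + (i - 1)·17.
s_{56} = 932; S = 56·(-3 + 932)/2 = 26012.

26012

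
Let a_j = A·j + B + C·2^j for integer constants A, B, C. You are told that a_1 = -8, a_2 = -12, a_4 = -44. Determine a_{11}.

Write the equations: A + B + 2C = -8; 2A + B + 4C = -12; 4A + B + 16C = -44.
Subtracting the first from the second: A + 2C = -4.
Subtracting the second from the third: 2A + 12C = -32.
Solving: C = -3, A = 2, then B = -4.
So a_j = 2·j + (-4) + (-3)·2^j; at j=11 this is -6126.

-6126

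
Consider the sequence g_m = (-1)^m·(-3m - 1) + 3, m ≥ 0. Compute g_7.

(-1)^7 = -1; -3m - 1 at m=7 is -22; so g_7 = 25.

25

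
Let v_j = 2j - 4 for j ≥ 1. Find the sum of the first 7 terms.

28

Over j = 1..7: Σj = 28.
Total = (2)·28 + (-4)·7 = 28.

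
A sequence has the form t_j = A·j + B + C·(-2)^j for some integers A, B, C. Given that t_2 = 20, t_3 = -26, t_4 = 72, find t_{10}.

The three given values yield: 2A + B + 4C = 20; 3A + B - 8C = -26; 4A + B + 16C = 72.
Subtracting the first from the second: A - 12C = -46.
Subtracting the second from the third: A + 24C = 98.
Solving: C = 4, A = 2, then B = 0.
Hence t_{10} = 2·10 + 0 + 4·1024 = 4116.

4116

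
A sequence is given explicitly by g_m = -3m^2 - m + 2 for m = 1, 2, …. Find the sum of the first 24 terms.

-14952

Over m = 1..24: Σm = 300, Σm² = 4900.
Total = (-3)·4900 + (-1)·300 + (2)·24 = -14952.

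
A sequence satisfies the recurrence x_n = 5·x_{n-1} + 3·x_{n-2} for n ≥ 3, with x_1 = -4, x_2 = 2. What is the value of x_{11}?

x_3 = -2  x_4 = -4  x_5 = -26  x_6 = -142  x_7 = -788  x_8 = -4366  x_9 = -24194  x_{10} = -134068  x_{11} = -742922.

-742922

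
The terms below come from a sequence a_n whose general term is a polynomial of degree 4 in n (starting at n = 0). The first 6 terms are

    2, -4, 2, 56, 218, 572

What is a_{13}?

1st diffs: -6, 6, 54, 162, 354.
2nd diffs: 12, 48, 108, 192.
3rd diffs: 36, 60, 84.
4th diffs: 24, 24 (constant).
Newton forward-difference form: a_n = 2 + (-6)·C(n,1) + 12·C(n,2) + 36·C(n,3) + 24·C(n,4).
At n = 13: n = 13, so a_{13} = 2 - 78 + 936 + 10296 + 17160 = 28316.

28316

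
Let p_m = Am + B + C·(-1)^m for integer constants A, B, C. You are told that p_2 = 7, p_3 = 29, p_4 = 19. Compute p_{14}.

Write the equations: 2A + B + C = 7; 3A + B - C = 29; 4A + B + C = 19.
Subtracting the first from the second: A - 2C = 22.
Subtracting the second from the third: A + 2C = -10.
Solving: C = -8, A = 6, then B = 3.
So p_m = 6·m + 3 + (-8)·(-1)^m; at m=14 this is 79.

79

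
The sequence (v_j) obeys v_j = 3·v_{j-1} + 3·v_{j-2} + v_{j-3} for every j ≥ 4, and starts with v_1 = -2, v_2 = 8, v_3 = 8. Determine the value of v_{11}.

552968

Iterate the recurrence:
v_4 = 46, v_5 = 170, v_6 = 656, v_7 = 2524, v_8 = 9710, v_9 = 37358, v_{10} = 143728, v_{11} = 552968.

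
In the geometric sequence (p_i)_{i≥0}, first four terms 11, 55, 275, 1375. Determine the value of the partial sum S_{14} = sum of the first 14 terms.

16784667966

Common ratio r = 5.
p_i = 11·5^(i-0).
S = 11·(5^14 - 1)/(5 - 1) = 11·(6103515625 - 1)/(4) = 16784667966.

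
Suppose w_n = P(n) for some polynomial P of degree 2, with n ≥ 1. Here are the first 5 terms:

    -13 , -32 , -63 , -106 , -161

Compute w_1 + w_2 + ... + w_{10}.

-2425

1st diffs: -19, -31, -43, -55.
2nd diffs: -12, -12, -12 (constant).
Newton forward-difference form: w_n = -13 + (-19)·C(n-1,1) + (-12)·C(n-1,2).
Continuing: …, -228, -307, -398, -501, …, w_{10} = -616.
Summing n = 1..10 (10 terms) gives -2425.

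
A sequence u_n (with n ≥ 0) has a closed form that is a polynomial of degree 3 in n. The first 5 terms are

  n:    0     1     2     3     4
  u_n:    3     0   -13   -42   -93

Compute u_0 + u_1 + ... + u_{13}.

-9877

1st diffs: -3, -13, -29, -51.
2nd diffs: -10, -16, -22.
3rd diffs: -6, -6 (constant).
Newton forward-difference form: u_n = 3 + (-3)·C(n,1) + (-10)·C(n,2) + (-6)·C(n,3).
Continuing: …, -172, -285, -438, -637, …, u_{13} = -2532.
Summing n = 0..13 (14 terms) gives -9877.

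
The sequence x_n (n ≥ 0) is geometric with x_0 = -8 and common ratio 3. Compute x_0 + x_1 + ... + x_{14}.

x_n = (-8)·3^(n-0).
S = (-8)·(3^15 - 1)/(3 - 1) = (-8)·(14348907 - 1)/(2) = -57395624.

-57395624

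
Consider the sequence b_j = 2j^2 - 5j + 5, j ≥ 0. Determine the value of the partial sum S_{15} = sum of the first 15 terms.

1580

Over j = 0..14: Σj = 105, Σj² = 1015.
Total = (2)·1015 + (-5)·105 + (5)·15 = 1580.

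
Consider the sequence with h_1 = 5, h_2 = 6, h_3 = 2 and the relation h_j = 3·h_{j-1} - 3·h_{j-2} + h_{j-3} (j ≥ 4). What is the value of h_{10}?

Step forward from the initial values:
h_4 = -7  h_5 = -21  h_6 = -40  h_7 = -64  h_8 = -93  h_9 = -127  h_{10} = -166.

-166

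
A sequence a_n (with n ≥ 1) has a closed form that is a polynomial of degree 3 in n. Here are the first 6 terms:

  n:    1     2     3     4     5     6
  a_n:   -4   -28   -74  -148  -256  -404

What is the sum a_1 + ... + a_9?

1st diffs: -24, -46, -74, -108, -148.
2nd diffs: -22, -28, -34, -40.
3rd diffs: -6, -6, -6 (constant).
So a_n = -n^3 - 5n^2 - 2n + 4.
Continuing: -598, -844, -1148.
Summing n = 1..9 (9 terms) gives -3504.

-3504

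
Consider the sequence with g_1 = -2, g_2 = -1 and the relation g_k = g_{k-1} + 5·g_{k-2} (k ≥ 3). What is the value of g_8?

-1261

Iterate the recurrence:
g_3 = -11, g_4 = -16, g_5 = -71, g_6 = -151, g_7 = -506, g_8 = -1261.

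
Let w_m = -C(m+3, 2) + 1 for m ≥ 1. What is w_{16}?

C(19, 2) = 171, so w_{16} = -170.

-170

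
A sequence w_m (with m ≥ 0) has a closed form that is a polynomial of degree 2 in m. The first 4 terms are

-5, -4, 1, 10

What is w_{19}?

1st diffs: 1, 5, 9.
2nd diffs: 4, 4 (constant).
Newton forward-difference form: w_m = -5 + 1·C(m,1) + 4·C(m,2).
At m = 19: m = 19, so w_{19} = -5 + 19 + 684 = 698.

698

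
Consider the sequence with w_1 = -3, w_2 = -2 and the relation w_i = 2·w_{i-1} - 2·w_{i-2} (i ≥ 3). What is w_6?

8

Step forward from the initial values:
w_3 = 2  w_4 = 8  w_5 = 12  w_6 = 8.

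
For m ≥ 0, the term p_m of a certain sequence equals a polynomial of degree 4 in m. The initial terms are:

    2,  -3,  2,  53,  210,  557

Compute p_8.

1st diffs: -5, 5, 51, 157, 347.
2nd diffs: 10, 46, 106, 190.
3rd diffs: 36, 60, 84.
4th diffs: 24, 24 (constant).
Newton forward-difference form: p_m = 2 + (-5)·C(m,1) + 10·C(m,2) + 36·C(m,3) + 24·C(m,4).
At m = 8: m = 8, so p_8 = 2 - 40 + 280 + 2016 + 1680 = 3938.

3938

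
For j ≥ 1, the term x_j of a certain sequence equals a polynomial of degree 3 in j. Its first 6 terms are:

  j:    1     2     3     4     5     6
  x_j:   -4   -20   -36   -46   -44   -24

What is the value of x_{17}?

3100

1st diffs: -16, -16, -10, 2, 20.
2nd diffs: 0, 6, 12, 18.
3rd diffs: 6, 6, 6 (constant).
Newton forward-difference form: x_j = -4 + (-16)·C(j-1,1) + 6·C(j-1,3).
At j = 17: j-1 = 16, so x_{17} = -4 - 256 + 3360 = 3100.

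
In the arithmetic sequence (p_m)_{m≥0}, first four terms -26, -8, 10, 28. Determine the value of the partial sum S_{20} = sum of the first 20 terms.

Common difference d = 18.
p_m = -26 + (m - 0)·18.
p_{19} = 316; S = 20·(-26 + 316)/2 = 2900.

2900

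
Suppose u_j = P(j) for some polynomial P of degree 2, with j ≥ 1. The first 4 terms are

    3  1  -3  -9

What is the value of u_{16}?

-237

1st diffs: -2, -4, -6.
2nd diffs: -2, -2 (constant).
Newton forward-difference form: u_j = 3 + (-2)·C(j-1,1) + (-2)·C(j-1,2).
At j = 16: j-1 = 15, so u_{16} = 3 - 30 - 210 = -237.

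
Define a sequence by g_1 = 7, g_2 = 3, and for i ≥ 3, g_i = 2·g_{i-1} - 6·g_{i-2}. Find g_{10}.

-8784

Applying the relation repeatedly:
g_3 = -36  g_4 = -90  g_5 = 36  g_6 = 612  g_7 = 1008  g_8 = -1656  g_9 = -9360  g_{10} = -8784.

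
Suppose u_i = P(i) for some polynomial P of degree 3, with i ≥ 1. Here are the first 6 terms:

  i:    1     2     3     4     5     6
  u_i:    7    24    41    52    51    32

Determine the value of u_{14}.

1st diffs: 17, 17, 11, -1, -19.
2nd diffs: 0, -6, -12, -18.
3rd diffs: -6, -6, -6 (constant).
So u_i = -i^3 + 6i^2 + 6i - 4.
Evaluating at i = 14 gives u_{14} = -1488.

-1488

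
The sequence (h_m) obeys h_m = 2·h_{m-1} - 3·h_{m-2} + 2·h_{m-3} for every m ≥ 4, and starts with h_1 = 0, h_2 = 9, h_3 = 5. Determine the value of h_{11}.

Applying the relation repeatedly:
h_4 = -17;  h_5 = -31;  h_6 = -1;  h_7 = 57;  h_8 = 55;  h_9 = -63;  h_{10} = -177;  h_{11} = -55.

-55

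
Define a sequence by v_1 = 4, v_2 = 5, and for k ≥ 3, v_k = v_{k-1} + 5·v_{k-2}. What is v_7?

1300

Iterate the recurrence:
v_3 = 25;  v_4 = 50;  v_5 = 175;  v_6 = 425;  v_7 = 1300.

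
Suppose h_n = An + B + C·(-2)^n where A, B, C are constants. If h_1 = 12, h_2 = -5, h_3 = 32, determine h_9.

The three given values yield: A + B - 2C = 12; 2A + B + 4C = -5; 3A + B - 8C = 32.
Subtracting the first from the second: A + 6C = -17.
Subtracting the second from the third: A - 12C = 37.
Solving: C = -3, A = 1, then B = 5.
So h_n = 1·n + 5 + (-3)·(-2)^n; at n=9 this is 1550.

1550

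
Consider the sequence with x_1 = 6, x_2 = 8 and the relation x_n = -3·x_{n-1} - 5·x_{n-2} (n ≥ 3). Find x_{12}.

Compute successive terms:
x_3 = -54; x_4 = 122; x_5 = -96; x_6 = -322; x_7 = 1446; x_8 = -2728; x_9 = 954; x_{10} = 10778; x_{11} = -37104; x_{12} = 57422.

57422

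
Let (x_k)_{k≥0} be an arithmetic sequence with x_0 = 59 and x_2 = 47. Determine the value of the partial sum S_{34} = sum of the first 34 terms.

Common difference d = (47 - 59) / (2 - 0) = -6.
x_k = 59 + (k - 0)·(-6).
x_{33} = -139; S = 34·(59 + (-139))/2 = -1360.

-1360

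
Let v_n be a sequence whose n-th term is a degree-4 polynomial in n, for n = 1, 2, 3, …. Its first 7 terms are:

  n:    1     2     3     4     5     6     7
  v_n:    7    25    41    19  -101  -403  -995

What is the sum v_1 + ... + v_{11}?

1st diffs: 18, 16, -22, -120, -302, -592.
2nd diffs: -2, -38, -98, -182, -290.
3rd diffs: -36, -60, -84, -108.
4th diffs: -24, -24, -24 (constant).
Newton forward-difference form: v_n = 7 + 18·C(n-1,1) + (-2)·C(n-1,2) + (-36)·C(n-1,3) + (-24)·C(n-1,4).
Continuing: -2009, -3601, -5951, -9263.
Summing n = 1..11 (11 terms) gives -22231.

-22231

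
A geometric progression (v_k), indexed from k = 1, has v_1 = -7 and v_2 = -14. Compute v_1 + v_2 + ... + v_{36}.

Common ratio r = 2.
v_k = (-7)·2^(k-1).
S = (-7)·(2^36 - 1)/(2 - 1) = (-7)·(68719476736 - 1)/(1) = -481036337145.

-481036337145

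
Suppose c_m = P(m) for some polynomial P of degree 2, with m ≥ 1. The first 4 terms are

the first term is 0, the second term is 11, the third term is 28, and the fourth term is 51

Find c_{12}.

1st diffs: 11, 17, 23.
2nd diffs: 6, 6 (constant).
Newton forward-difference form: c_m = 11·C(m-1,1) + 6·C(m-1,2).
At m = 12: m-1 = 11, so c_{12} = 121 + 330 = 451.

451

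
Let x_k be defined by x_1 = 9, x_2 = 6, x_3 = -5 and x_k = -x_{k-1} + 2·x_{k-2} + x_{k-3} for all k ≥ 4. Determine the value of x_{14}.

7611

Applying the relation repeatedly:
x_4 = 26, x_5 = -30, x_6 = 77, …, x_{11} = -1264, x_{12} = 2362, x_{13} = -4151, x_{14} = 7611.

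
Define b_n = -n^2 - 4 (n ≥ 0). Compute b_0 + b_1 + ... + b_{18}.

Over n = 0..18: Σn = 171, Σn² = 2109.
Total = (-1)·2109 + (-4)·19 = -2185.

-2185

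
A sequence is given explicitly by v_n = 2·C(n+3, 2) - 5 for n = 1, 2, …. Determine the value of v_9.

C(12, 2) = 66, so v_9 = 127.

127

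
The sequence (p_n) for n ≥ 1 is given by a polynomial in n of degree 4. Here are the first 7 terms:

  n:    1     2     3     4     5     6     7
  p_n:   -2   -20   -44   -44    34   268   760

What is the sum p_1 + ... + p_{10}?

1st diffs: -18, -24, 0, 78, 234, 492.
2nd diffs: -6, 24, 78, 156, 258.
3rd diffs: 30, 54, 78, 102.
4th diffs: 24, 24, 24 (constant).
So p_n = n^4 - 5n^3 + 2n^2 - 4n + 4.
Continuing: 1636, 3046, 5164.
Summing n = 1..10 (10 terms) gives 10798.

10798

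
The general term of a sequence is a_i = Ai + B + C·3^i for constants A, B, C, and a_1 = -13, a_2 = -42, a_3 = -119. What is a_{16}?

-172186960

Write the equations: A + B + 3C = -13; 2A + B + 9C = -42; 3A + B + 27C = -119.
Subtracting the first from the second: A + 6C = -29.
Subtracting the second from the third: A + 18C = -77.
Solving: C = -4, A = -5, then B = 4.
Therefore a_{16} = -80 + 4 + (-4)·43046721 = -172186960.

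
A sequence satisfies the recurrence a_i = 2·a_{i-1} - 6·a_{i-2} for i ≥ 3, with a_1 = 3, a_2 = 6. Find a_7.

696

Applying the relation repeatedly:
a_3 = -6;  a_4 = -48;  a_5 = -60;  a_6 = 168;  a_7 = 696.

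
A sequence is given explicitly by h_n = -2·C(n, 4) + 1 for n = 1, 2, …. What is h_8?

-139

C(8, 4) = 70, so h_8 = -139.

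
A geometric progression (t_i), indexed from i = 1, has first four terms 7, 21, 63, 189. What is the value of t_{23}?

219667417263

Common ratio r = 3.
t_i = 7·3^(i-1).
t_{23} = 7·3^22 = 219667417263.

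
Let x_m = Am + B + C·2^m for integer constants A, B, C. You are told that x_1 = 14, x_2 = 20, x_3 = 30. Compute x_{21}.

4194354

Write the equations: A + B + 2C = 14; 2A + B + 4C = 20; 3A + B + 8C = 30.
Subtracting the first from the second: A + 2C = 6.
Subtracting the second from the third: A + 4C = 10.
Solving: C = 2, A = 2, then B = 8.
So x_m = 2·m + 8 + 2·2^m; at m=21 this is 4194354.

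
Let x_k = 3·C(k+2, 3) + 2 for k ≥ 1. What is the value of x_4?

C(6, 3) = 20, so x_4 = 62.

62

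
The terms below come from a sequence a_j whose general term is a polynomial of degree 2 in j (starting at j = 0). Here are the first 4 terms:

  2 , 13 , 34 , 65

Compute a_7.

1st diffs: 11, 21, 31.
2nd diffs: 10, 10 (constant).
Newton forward-difference form: a_j = 2 + 11·C(j,1) + 10·C(j,2).
At j = 7: j = 7, so a_7 = 2 + 77 + 210 = 289.

289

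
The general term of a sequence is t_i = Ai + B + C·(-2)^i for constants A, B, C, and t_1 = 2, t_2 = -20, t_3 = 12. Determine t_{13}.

At i = 1, 2, 3: A + B - 2C = 2; 2A + B + 4C = -20; 3A + B - 8C = 12.
Subtracting the first from the second: A + 6C = -22.
Subtracting the second from the third: A - 12C = 32.
Solving: C = -3, A = -4, then B = 0.
So t_i = -4·i + 0 + (-3)·(-2)^i; at i=13 this is 24524.

24524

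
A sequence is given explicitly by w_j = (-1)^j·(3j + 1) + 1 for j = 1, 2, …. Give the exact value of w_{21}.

-63

(-1)^21 = -1; 3j + 1 at j=21 is 64; so w_{21} = -63.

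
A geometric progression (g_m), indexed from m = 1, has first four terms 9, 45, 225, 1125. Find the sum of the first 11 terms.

109863279

Common ratio r = 5.
g_m = 9·5^(m-1).
S = 9·(5^11 - 1)/(5 - 1) = 9·(48828125 - 1)/(4) = 109863279.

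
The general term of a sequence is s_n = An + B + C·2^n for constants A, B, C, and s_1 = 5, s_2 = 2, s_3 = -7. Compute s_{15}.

The three given values yield: A + B + 2C = 5; 2A + B + 4C = 2; 3A + B + 8C = -7.
Subtracting the first from the second: A + 2C = -3.
Subtracting the second from the third: A + 4C = -9.
Solving: C = -3, A = 3, then B = 8.
So s_n = 3·n + 8 + (-3)·2^n; at n=15 this is -98251.

-98251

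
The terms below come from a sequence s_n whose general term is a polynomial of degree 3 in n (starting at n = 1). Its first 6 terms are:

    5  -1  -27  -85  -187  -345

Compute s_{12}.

1st diffs: -6, -26, -58, -102, -158.
2nd diffs: -20, -32, -44, -56.
3rd diffs: -12, -12, -12 (constant).
Newton forward-difference form: s_n = 5 + (-6)·C(n-1,1) + (-20)·C(n-1,2) + (-12)·C(n-1,3).
At n = 12: n-1 = 11, so s_{12} = 5 - 66 - 1100 - 1980 = -3141.

-3141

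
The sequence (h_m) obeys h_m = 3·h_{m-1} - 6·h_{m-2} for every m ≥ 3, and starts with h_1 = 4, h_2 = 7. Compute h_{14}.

306909

h_3 = -3, h_4 = -51, h_5 = -135, …, h_{11} = -28431, h_{12} = -68283, h_{13} = -34263, h_{14} = 306909.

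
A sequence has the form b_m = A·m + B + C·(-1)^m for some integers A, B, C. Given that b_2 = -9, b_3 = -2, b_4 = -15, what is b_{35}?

-98

Write the equations: 2A + B + C = -9; 3A + B - C = -2; 4A + B + C = -15.
Subtracting the first from the second: A - 2C = 7.
Subtracting the second from the third: A + 2C = -13.
Solving: C = -5, A = -3, then B = 2.
Hence b_{35} = -3·35 + 2 + (-5)·(-1) = -98.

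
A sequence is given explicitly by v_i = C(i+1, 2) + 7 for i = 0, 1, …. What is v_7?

C(8, 2) = 28, so v_7 = 35.

35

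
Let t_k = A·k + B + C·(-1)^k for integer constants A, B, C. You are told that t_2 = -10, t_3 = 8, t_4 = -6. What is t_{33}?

68

Write the equations: 2A + B + C = -10; 3A + B - C = 8; 4A + B + C = -6.
Subtracting the first from the second: A - 2C = 18.
Subtracting the second from the third: A + 2C = -14.
Solving: C = -8, A = 2, then B = -6.
So t_k = 2·k + (-6) + (-8)·(-1)^k; at k=33 this is 68.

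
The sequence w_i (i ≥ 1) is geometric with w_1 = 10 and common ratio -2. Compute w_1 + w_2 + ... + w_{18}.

w_i = 10·(-2)^(i-1).
S = 10·((-2)^18 - 1)/(-2 - 1) = 10·(262144 - 1)/(-3) = -873810.

-873810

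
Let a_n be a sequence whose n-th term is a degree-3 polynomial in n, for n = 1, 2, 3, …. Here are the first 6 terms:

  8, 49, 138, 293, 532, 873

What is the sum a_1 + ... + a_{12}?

22272

1st diffs: 41, 89, 155, 239, 341.
2nd diffs: 48, 66, 84, 102.
3rd diffs: 18, 18, 18 (constant).
Newton forward-difference form: a_n = 8 + 41·C(n-1,1) + 48·C(n-1,2) + 18·C(n-1,3).
Continuing: …, 1334, 1933, 2688, 3617, …, a_{12} = 6069.
Summing n = 1..12 (12 terms) gives 22272.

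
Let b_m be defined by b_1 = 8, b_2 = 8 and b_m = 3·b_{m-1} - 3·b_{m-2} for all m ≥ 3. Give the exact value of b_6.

Step forward from the initial values:
b_3 = 0;  b_4 = -24;  b_5 = -72;  b_6 = -144.

-144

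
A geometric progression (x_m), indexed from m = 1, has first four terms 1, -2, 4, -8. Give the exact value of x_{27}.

67108864

Common ratio r = -2.
x_m = 1·(-2)^(m-1).
x_{27} = 1·(-2)^26 = 67108864.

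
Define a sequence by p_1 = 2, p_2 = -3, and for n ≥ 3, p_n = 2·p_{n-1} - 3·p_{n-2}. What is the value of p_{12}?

921

Step forward from the initial values:
p_3 = -12, p_4 = -15, p_5 = 6, p_6 = 57, p_7 = 96, p_8 = 21, p_9 = -246, p_{10} = -555, p_{11} = -372, p_{12} = 921.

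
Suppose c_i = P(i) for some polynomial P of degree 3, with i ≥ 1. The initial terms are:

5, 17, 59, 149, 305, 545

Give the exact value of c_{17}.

1st diffs: 12, 42, 90, 156, 240.
2nd diffs: 30, 48, 66, 84.
3rd diffs: 18, 18, 18 (constant).
So c_i = 3i^3 - 3i^2 + 5.
Evaluating at i = 17 gives c_{17} = 13877.

13877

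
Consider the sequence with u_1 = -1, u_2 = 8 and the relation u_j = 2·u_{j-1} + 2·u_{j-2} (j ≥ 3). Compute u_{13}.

u_3 = 14, u_4 = 44, u_5 = 116, …, u_{10} = 17792, u_{11} = 48608, u_{12} = 132800, u_{13} = 362816.

362816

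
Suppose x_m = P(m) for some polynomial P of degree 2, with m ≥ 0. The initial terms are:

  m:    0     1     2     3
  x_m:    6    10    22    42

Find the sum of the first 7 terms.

1st diffs: 4, 12, 20.
2nd diffs: 8, 8 (constant).
Newton forward-difference form: x_m = 6 + 4·C(m,1) + 8·C(m,2).
Continuing: 70, 106, 150.
Summing m = 0..6 (7 terms) gives 406.

406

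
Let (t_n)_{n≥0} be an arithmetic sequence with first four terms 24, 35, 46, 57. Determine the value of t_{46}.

Common difference d = 11.
t_n = 24 + (n - 0)·11.
t_{46} = 24 + 46·11 = 530.

530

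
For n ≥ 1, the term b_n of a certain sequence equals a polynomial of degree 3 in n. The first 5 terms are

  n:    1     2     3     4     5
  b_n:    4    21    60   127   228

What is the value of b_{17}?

1st diffs: 17, 39, 67, 101.
2nd diffs: 22, 28, 34.
3rd diffs: 6, 6 (constant).
Newton forward-difference form: b_n = 4 + 17·C(n-1,1) + 22·C(n-1,2) + 6·C(n-1,3).
At n = 17: n-1 = 16, so b_{17} = 4 + 272 + 2640 + 3360 = 6276.

6276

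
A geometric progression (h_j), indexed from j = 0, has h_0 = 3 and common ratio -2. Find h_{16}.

196608

h_j = 3·(-2)^(j-0).
h_{16} = 3·(-2)^16 = 196608.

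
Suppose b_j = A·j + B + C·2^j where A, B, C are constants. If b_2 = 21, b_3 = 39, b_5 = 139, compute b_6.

The three given values yield: 2A + B + 4C = 21; 3A + B + 8C = 39; 5A + B + 32C = 139.
Subtracting the first from the second: A + 4C = 18.
Subtracting the second from the third: 2A + 24C = 100.
Solving: C = 4, A = 2, then B = 1.
Therefore b_6 = 12 + 1 + 4·64 = 269.

269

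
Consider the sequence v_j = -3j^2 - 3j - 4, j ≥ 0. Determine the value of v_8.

-220

v_8 = -3·8^2 - 3·8 - 4 = -220.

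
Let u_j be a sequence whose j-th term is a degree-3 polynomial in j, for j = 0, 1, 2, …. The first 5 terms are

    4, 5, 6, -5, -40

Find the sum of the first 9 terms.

-1440

1st diffs: 1, 1, -11, -35.
2nd diffs: 0, -12, -24.
3rd diffs: -12, -12 (constant).
So u_j = -2j^3 + 6j^2 - 3j + 4.
Continuing: -111, -230, -409, -660.
Summing j = 0..8 (9 terms) gives -1440.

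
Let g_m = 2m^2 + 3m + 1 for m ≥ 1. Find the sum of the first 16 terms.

Over m = 1..16: Σm = 136, Σm² = 1496.
Total = (2)·1496 + (3)·136 + (1)·16 = 3416.

3416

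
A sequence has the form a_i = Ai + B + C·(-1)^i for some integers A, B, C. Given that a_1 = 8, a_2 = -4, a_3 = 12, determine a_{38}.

68

At i = 1, 2, 3: A + B - C = 8; 2A + B + C = -4; 3A + B - C = 12.
Subtracting the first from the second: A + 2C = -12.
Subtracting the second from the third: A - 2C = 16.
Solving: C = -7, A = 2, then B = -1.
So a_i = 2·i + (-1) + (-7)·(-1)^i; at i=38 this is 68.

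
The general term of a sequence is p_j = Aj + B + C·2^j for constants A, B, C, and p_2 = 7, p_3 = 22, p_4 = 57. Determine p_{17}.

Write the equations: 2A + B + 4C = 7; 3A + B + 8C = 22; 4A + B + 16C = 57.
Subtracting the first from the second: A + 4C = 15.
Subtracting the second from the third: A + 8C = 35.
Solving: C = 5, A = -5, then B = -3.
Therefore p_{17} = -85 + (-3) + 5·131072 = 655272.

655272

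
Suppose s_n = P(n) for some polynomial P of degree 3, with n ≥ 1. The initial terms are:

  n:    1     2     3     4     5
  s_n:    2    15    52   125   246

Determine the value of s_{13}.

1st diffs: 13, 37, 73, 121.
2nd diffs: 24, 36, 48.
3rd diffs: 12, 12 (constant).
Newton forward-difference form: s_n = 2 + 13·C(n-1,1) + 24·C(n-1,2) + 12·C(n-1,3).
At n = 13: n-1 = 12, so s_{13} = 2 + 156 + 1584 + 2640 = 4382.

4382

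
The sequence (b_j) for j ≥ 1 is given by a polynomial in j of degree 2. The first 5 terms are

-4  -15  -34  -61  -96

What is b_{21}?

-1744

1st diffs: -11, -19, -27, -35.
2nd diffs: -8, -8, -8 (constant).
Newton forward-difference form: b_j = -4 + (-11)·C(j-1,1) + (-8)·C(j-1,2).
At j = 21: j-1 = 20, so b_{21} = -4 - 220 - 1520 = -1744.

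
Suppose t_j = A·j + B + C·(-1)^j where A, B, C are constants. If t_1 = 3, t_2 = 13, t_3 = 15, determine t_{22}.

Write the equations: A + B - C = 3; 2A + B + C = 13; 3A + B - C = 15.
Subtracting the first from the second: A + 2C = 10.
Subtracting the second from the third: A - 2C = 2.
Solving: C = 2, A = 6, then B = -1.
Therefore t_{22} = 132 + (-1) + 2·1 = 133.

133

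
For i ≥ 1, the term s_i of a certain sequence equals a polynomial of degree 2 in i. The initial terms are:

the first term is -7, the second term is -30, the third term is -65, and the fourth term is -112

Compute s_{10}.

1st diffs: -23, -35, -47.
2nd diffs: -12, -12 (constant).
Newton forward-difference form: s_i = -7 + (-23)·C(i-1,1) + (-12)·C(i-1,2).
At i = 10: i-1 = 9, so s_{10} = -7 - 207 - 432 = -646.

-646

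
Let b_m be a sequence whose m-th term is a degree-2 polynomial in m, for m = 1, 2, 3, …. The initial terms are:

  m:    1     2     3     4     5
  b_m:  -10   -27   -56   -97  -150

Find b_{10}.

-595

1st diffs: -17, -29, -41, -53.
2nd diffs: -12, -12, -12 (constant).
So b_m = -6m^2 + m - 5.
Evaluating at m = 10 gives b_{10} = -595.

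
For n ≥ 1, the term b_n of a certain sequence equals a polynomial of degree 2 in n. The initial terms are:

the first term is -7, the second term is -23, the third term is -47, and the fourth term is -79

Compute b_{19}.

-1519

1st diffs: -16, -24, -32.
2nd diffs: -8, -8 (constant).
So b_n = -4n^2 - 4n + 1.
Evaluating at n = 19 gives b_{19} = -1519.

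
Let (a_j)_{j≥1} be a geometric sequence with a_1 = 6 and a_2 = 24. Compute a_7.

Common ratio r = 4.
a_j = 6·4^(j-1).
a_7 = 6·4^6 = 24576.

24576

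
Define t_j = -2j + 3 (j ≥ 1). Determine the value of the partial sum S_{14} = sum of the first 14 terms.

-168

Over j = 1..14: Σj = 105.
Total = (-2)·105 + (3)·14 = -168.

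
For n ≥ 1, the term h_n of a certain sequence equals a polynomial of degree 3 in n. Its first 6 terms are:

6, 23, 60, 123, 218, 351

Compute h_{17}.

1st diffs: 17, 37, 63, 95, 133.
2nd diffs: 20, 26, 32, 38.
3rd diffs: 6, 6, 6 (constant).
So h_n = n^3 + 4n^2 - 2n + 3.
Evaluating at n = 17 gives h_{17} = 6038.

6038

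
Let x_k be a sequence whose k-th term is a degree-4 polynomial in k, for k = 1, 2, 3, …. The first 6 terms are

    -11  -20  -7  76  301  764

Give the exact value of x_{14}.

32476

1st diffs: -9, 13, 83, 225, 463.
2nd diffs: 22, 70, 142, 238.
3rd diffs: 48, 72, 96.
4th diffs: 24, 24 (constant).
So x_k = k^4 - 2k^3 - 2k^2 - 4k - 4.
Evaluating at k = 14 gives x_{14} = 32476.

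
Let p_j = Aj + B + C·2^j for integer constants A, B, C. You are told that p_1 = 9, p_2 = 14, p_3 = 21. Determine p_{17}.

131127

At j = 1, 2, 3: A + B + 2C = 9; 2A + B + 4C = 14; 3A + B + 8C = 21.
Subtracting the first from the second: A + 2C = 5.
Subtracting the second from the third: A + 4C = 7.
Solving: C = 1, A = 3, then B = 4.
So p_j = 3·j + 4 + 1·2^j; at j=17 this is 131127.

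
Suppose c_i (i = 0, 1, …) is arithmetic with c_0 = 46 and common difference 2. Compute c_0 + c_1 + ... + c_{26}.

1944

c_i = 46 + (i - 0)·2.
c_{26} = 98; S = 27·(46 + 98)/2 = 1944.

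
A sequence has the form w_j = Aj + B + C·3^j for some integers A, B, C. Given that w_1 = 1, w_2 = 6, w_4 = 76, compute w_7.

2179

The three given values yield: A + B + 3C = 1; 2A + B + 9C = 6; 4A + B + 81C = 76.
Subtracting the first from the second: A + 6C = 5.
Subtracting the second from the third: 2A + 72C = 70.
Solving: C = 1, A = -1, then B = -1.
Hence w_7 = -1·7 + (-1) + 1·2187 = 2179.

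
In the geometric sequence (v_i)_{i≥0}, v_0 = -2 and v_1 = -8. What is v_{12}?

Common ratio r = 4.
v_i = (-2)·4^(i-0).
v_{12} = (-2)·4^12 = -33554432.

-33554432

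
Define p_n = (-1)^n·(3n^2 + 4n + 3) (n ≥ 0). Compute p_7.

(-1)^7 = -1; 3n^2 + 4n + 3 at n=7 is 178; so p_7 = -178.

-178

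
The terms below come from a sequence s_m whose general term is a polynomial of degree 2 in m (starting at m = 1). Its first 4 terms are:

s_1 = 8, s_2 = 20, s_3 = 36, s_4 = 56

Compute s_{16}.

1st diffs: 12, 16, 20.
2nd diffs: 4, 4 (constant).
Newton forward-difference form: s_m = 8 + 12·C(m-1,1) + 4·C(m-1,2).
At m = 16: m-1 = 15, so s_{16} = 8 + 180 + 420 = 608.

608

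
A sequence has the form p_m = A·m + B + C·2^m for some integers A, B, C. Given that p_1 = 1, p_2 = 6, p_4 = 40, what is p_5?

87

Write the equations: A + B + 2C = 1; 2A + B + 4C = 6; 4A + B + 16C = 40.
Subtracting the first from the second: A + 2C = 5.
Subtracting the second from the third: 2A + 12C = 34.
Solving: C = 3, A = -1, then B = -4.
So p_m = -1·m + (-4) + 3·2^m; at m=5 this is 87.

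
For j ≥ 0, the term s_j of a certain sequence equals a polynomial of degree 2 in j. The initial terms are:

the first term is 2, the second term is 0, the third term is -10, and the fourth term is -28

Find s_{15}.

1st diffs: -2, -10, -18.
2nd diffs: -8, -8 (constant).
Newton forward-difference form: s_j = 2 + (-2)·C(j,1) + (-8)·C(j,2).
At j = 15: j = 15, so s_{15} = 2 - 30 - 840 = -868.

-868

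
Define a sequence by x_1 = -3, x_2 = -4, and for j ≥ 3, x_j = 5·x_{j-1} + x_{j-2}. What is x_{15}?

x_3 = -23  x_4 = -119  x_5 = -618  …  x_{12} = -62902829  x_{13} = -326628123  x_{14} = -1696043444  x_{15} = -8806845343.

-8806845343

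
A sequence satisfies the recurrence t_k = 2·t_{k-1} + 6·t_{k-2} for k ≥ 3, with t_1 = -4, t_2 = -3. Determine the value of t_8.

Step forward from the initial values:
t_3 = -30  t_4 = -78  t_5 = -336  t_6 = -1140  t_7 = -4296  t_8 = -15432.

-15432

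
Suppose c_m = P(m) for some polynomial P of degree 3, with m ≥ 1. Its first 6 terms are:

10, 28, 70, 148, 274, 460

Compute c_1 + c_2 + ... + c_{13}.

16978

1st diffs: 18, 42, 78, 126, 186.
2nd diffs: 24, 36, 48, 60.
3rd diffs: 12, 12, 12 (constant).
So c_m = 2m^3 + 4m + 4.
Continuing: …, 718, 1060, 1498, 2044, …, c_{13} = 4450.
Summing m = 1..13 (13 terms) gives 16978.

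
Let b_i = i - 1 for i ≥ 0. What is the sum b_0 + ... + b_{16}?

Over i = 0..16: Σi = 136.
Total = (1)·136 + (-1)·17 = 119.

119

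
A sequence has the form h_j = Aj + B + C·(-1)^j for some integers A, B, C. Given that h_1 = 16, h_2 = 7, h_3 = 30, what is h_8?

49

Write the equations: A + B - C = 16; 2A + B + C = 7; 3A + B - C = 30.
Subtracting the first from the second: A + 2C = -9.
Subtracting the second from the third: A - 2C = 23.
Solving: C = -8, A = 7, then B = 1.
So h_j = 7·j + 1 + (-8)·(-1)^j; at j=8 this is 49.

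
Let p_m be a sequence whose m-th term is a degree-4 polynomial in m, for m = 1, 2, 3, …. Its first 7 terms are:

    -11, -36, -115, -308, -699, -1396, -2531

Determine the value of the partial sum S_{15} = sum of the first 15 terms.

1st diffs: -25, -79, -193, -391, -697, -1135.
2nd diffs: -54, -114, -198, -306, -438.
3rd diffs: -60, -84, -108, -132.
4th diffs: -24, -24, -24 (constant).
Newton forward-difference form: p_m = -11 + (-25)·C(m-1,1) + (-54)·C(m-1,2) + (-60)·C(m-1,3) + (-24)·C(m-1,4).
Continuing: …, -4260, -6763, -10244, -14931, …, p_{15} = -51139.
Summing m = 1..15 (15 terms) gives -181332.

-181332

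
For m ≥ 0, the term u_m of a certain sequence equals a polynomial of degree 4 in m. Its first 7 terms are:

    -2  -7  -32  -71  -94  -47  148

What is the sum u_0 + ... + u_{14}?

70607

1st diffs: -5, -25, -39, -23, 47, 195.
2nd diffs: -20, -14, 16, 70, 148.
3rd diffs: 6, 30, 54, 78.
4th diffs: 24, 24, 24 (constant).
Newton forward-difference form: u_m = -2 + (-5)·C(m,1) + (-20)·C(m,2) + 6·C(m,3) + 24·C(m,4).
Continuing: …, 593, 1414, 2761, 4808, …, u_{14} = 24316.
Summing m = 0..14 (15 terms) gives 70607.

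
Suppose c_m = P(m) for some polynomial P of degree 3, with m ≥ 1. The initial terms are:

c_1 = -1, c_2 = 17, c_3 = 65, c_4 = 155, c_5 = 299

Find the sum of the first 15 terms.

31905

1st diffs: 18, 48, 90, 144.
2nd diffs: 30, 42, 54.
3rd diffs: 12, 12 (constant).
So c_m = 2m^3 + 3m^2 - 5m - 1.
Continuing: …, 509, 797, 1175, 1655, …, c_{15} = 7349.
Summing m = 1..15 (15 terms) gives 31905.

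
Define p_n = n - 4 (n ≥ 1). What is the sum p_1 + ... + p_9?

Over n = 1..9: Σn = 45.
Total = (1)·45 + (-4)·9 = 9.

9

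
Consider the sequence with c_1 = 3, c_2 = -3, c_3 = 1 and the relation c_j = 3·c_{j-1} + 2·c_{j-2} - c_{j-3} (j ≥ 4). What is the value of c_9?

Step forward from the initial values:
c_4 = -6  c_5 = -13  c_6 = -52  c_7 = -176  c_8 = -619  c_9 = -2157.

-2157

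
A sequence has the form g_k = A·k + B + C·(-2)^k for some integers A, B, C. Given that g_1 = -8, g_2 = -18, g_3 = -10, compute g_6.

-94

Write the equations: A + B - 2C = -8; 2A + B + 4C = -18; 3A + B - 8C = -10.
Subtracting the first from the second: A + 6C = -10.
Subtracting the second from the third: A - 12C = 8.
Solving: C = -1, A = -4, then B = -6.
So g_k = -4·k + (-6) + (-1)·(-2)^k; at k=6 this is -94.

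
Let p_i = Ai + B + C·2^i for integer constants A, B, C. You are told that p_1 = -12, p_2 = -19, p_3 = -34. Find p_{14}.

-65527

The three given values yield: A + B + 2C = -12; 2A + B + 4C = -19; 3A + B + 8C = -34.
Subtracting the first from the second: A + 2C = -7.
Subtracting the second from the third: A + 4C = -15.
Solving: C = -4, A = 1, then B = -5.
Therefore p_{14} = 14 + (-5) + (-4)·16384 = -65527.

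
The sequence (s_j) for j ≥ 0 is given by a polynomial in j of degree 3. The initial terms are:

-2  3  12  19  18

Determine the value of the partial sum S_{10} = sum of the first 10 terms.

1st diffs: 5, 9, 7, -1.
2nd diffs: 4, -2, -8.
3rd diffs: -6, -6 (constant).
Newton forward-difference form: s_j = -2 + 5·C(j,1) + 4·C(j,2) + (-6)·C(j,3).
Continuing: …, 3, -32, -93, -186, …, s_9 = -317.
Summing j = 0..9 (10 terms) gives -575.

-575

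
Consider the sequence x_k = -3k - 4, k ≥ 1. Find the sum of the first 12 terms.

Over k = 1..12: Σk = 78.
Total = (-3)·78 + (-4)·12 = -282.

-282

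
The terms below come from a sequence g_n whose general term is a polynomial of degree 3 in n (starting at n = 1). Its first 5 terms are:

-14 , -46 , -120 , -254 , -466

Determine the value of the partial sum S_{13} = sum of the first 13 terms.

-27560

1st diffs: -32, -74, -134, -212.
2nd diffs: -42, -60, -78.
3rd diffs: -18, -18 (constant).
Newton forward-difference form: g_n = -14 + (-32)·C(n-1,1) + (-42)·C(n-1,2) + (-18)·C(n-1,3).
Continuing: …, -774, -1196, -1750, -2454, …, g_{13} = -7130.
Summing n = 1..13 (13 terms) gives -27560.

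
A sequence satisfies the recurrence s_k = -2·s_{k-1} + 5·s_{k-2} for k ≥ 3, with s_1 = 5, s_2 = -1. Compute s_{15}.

56857347

s_3 = 27;  s_4 = -59;  s_5 = 253;  …;  s_{12} = -1385019;  s_{13} = 4778573;  s_{14} = -16482241;  s_{15} = 56857347.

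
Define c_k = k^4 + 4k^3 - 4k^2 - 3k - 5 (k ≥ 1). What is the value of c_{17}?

c_{17} = 1·17^4 + 4·17^3 - 4·17^2 - 3·17 - 5 = 101961.

101961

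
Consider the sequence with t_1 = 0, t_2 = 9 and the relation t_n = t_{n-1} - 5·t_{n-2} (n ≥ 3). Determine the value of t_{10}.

-2556

Applying the relation repeatedly:
t_3 = 9, t_4 = -36, t_5 = -81, t_6 = 99, t_7 = 504, t_8 = 9, t_9 = -2511, t_{10} = -2556.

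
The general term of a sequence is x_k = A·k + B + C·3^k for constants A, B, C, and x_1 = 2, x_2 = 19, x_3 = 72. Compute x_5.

718

Write the equations: A + B + 3C = 2; 2A + B + 9C = 19; 3A + B + 27C = 72.
Subtracting the first from the second: A + 6C = 17.
Subtracting the second from the third: A + 18C = 53.
Solving: C = 3, A = -1, then B = -6.
Hence x_5 = -1·5 + (-6) + 3·243 = 718.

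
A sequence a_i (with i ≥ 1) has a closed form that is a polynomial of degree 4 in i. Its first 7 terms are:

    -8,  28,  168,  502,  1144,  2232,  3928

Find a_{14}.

51472

1st diffs: 36, 140, 334, 642, 1088, 1696.
2nd diffs: 104, 194, 308, 446, 608.
3rd diffs: 90, 114, 138, 162.
4th diffs: 24, 24, 24 (constant).
So a_i = i^4 + 5i^3 - 3i^2 - 5i - 6.
Evaluating at i = 14 gives a_{14} = 51472.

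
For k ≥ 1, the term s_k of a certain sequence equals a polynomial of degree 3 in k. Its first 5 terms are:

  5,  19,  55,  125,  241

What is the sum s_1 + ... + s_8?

1st diffs: 14, 36, 70, 116.
2nd diffs: 22, 34, 46.
3rd diffs: 12, 12 (constant).
Newton forward-difference form: s_k = 5 + 14·C(k-1,1) + 22·C(k-1,2) + 12·C(k-1,3).
Continuing: 415, 659, 985.
Summing k = 1..8 (8 terms) gives 2504.

2504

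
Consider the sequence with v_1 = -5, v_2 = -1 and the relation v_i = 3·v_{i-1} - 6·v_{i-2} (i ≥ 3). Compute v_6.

-225

Step forward from the initial values:
v_3 = 27  v_4 = 87  v_5 = 99  v_6 = -225.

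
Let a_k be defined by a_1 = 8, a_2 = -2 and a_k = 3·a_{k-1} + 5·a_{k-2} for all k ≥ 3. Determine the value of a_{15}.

Applying the relation repeatedly:
a_3 = 34;  a_4 = 92;  a_5 = 446;  …;  a_{12} = 9851582;  a_{13} = 41303816;  a_{14} = 173169358;  a_{15} = 726027154.

726027154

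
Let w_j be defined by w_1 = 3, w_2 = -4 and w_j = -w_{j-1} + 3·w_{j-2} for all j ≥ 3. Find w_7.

Iterate the recurrence:
w_3 = 13;  w_4 = -25;  w_5 = 64;  w_6 = -139;  w_7 = 331.

331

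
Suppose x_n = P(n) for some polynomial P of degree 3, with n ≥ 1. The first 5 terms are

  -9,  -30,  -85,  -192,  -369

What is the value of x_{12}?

-5080

1st diffs: -21, -55, -107, -177.
2nd diffs: -34, -52, -70.
3rd diffs: -18, -18 (constant).
So x_n = -3n^3 + n^2 - 3n - 4.
Evaluating at n = 12 gives x_{12} = -5080.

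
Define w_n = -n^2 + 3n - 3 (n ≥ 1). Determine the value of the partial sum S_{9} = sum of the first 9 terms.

Over n = 1..9: Σn = 45, Σn² = 285.
Total = (-1)·285 + (3)·45 + (-3)·9 = -177.

-177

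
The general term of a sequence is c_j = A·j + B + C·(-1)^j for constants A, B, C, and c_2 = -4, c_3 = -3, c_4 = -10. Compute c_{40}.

Plug in j = 2, 3, 4: 2A + B + C = -4; 3A + B - C = -3; 4A + B + C = -10.
Subtracting the first from the second: A - 2C = 1.
Subtracting the second from the third: A + 2C = -7.
Solving: C = -2, A = -3, then B = 4.
Therefore c_{40} = -120 + 4 + (-2)·1 = -118.

-118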